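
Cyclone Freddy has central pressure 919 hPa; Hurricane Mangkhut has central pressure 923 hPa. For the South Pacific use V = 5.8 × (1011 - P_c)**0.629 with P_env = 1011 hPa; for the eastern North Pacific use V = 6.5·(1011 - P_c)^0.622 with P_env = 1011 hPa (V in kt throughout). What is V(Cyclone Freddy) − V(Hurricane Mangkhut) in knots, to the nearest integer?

-6 kt

Cyclone Freddy: ΔP = 92; V ≈ 5.8 × 92^0.629 ≈ 99.69 kt.
Hurricane Mangkhut: ΔP = 88; V ≈ 6.5 × 88^0.622 ≈ 105.29 kt.
Difference ≈ 99.69 − 105.29 = -5.60 → -6 kt.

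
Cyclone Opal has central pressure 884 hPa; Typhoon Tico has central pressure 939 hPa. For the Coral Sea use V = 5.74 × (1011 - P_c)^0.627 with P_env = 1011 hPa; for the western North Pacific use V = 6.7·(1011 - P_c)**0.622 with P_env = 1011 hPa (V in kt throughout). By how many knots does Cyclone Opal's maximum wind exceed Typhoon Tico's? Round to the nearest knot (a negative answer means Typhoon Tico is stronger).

24 kt

Cyclone Opal: ΔP = 127; V ≈ 5.74 × 127^0.627 ≈ 119.67 kt.
Typhoon Tico: ΔP = 72; V ≈ 6.7 × 72^0.622 ≈ 95.79 kt.
Difference ≈ 119.67 − 95.79 = 23.88 → 24 kt.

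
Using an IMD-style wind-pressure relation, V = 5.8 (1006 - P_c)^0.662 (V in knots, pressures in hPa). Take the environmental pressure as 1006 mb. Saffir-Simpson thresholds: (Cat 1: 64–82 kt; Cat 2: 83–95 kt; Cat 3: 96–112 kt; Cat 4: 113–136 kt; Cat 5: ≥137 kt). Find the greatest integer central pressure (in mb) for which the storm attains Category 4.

Category 4 begins at V = 113 kt.
Required ΔP = (113/5.8)^(1/0.662) = 19.483^1.511 ≈ 88.74 mb.
P_c ≤ 1006 − 88.74 = 917.26, so the highest integer P_c is 917 mb.

917 mb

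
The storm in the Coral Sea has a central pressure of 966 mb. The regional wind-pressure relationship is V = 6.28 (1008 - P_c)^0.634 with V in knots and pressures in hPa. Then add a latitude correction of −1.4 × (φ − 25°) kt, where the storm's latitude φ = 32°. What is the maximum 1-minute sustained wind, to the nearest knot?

57 kt

ΔP = 1008 − 966 = 42 mb.
42^0.634 ≈ 10.694.
V ≈ 6.28 × 10.694 ≈ 67.2 kt.
Latitude correction: −1.4 × (32 − 25) = -9.8 kt.
Corrected V ≈ 57.4 kt → 57 kt.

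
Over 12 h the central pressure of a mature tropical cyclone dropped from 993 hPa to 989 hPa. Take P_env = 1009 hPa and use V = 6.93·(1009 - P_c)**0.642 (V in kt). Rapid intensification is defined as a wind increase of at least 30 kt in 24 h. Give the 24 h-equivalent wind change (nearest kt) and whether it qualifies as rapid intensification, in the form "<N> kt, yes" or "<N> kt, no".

13 kt, no

V₁: ΔP = 16, V ≈ 6.93 × 16^0.642 ≈ 41.09 kt.
V₂: ΔP = 20, V ≈ 6.93 × 20^0.642 ≈ 47.42 kt.
ΔV over 12 h = 6.33 kt → 24 h equivalent = 6.33 × 24/12 ≈ 12.66 kt.
13 kt < 30 kt ⇒ not rapid intensification.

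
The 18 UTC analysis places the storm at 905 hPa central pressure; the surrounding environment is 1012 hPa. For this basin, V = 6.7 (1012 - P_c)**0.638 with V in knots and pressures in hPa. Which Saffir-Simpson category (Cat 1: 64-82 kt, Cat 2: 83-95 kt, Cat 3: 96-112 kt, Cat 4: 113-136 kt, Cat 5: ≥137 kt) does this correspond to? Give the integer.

4

ΔP = 1012 − 905 = 107 hPa.
V ≈ 6.7 × 107^0.638 = 6.7 × 19.71 ≈ 132 kt.
132 kt falls in the Category 4 band.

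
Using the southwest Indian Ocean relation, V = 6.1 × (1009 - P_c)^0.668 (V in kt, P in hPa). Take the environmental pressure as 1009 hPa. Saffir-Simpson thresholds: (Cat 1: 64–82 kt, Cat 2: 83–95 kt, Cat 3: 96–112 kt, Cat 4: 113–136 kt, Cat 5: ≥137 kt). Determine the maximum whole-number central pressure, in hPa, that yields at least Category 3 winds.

Category 3 begins at V = 96 kt.
Required ΔP = (96/6.1)^(1/0.668) = 15.738^1.497 ≈ 61.92 hPa.
P_c ≤ 1009 − 61.92 = 947.08, so the highest integer P_c is 947 hPa.

947 hPa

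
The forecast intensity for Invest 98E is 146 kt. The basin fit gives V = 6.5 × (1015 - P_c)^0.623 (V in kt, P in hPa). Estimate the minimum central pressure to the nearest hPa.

ΔP = (V / 6.5)^(1/0.623) = (146/6.5)^1.605.
146/6.5 = 22.462; 22.462^1.605 ≈ 147.65 hPa.
P_c = 1015 − 147.65 = 867.35 ≈ 867 hPa.

867 hPa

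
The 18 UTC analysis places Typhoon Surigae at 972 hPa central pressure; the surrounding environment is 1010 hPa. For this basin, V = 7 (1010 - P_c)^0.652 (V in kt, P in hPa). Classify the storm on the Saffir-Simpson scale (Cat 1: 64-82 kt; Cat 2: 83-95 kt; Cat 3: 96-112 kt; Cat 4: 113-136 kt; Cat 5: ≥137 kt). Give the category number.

ΔP = 1010 − 972 = 38 hPa.
V ≈ 7 × 38^0.652 = 7 × 10.72 ≈ 75 kt.
75 kt falls in the Category 1 band.

1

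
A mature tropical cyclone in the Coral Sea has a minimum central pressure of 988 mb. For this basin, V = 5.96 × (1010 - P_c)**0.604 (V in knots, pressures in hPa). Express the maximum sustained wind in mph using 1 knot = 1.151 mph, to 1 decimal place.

ΔP = 1010 − 988 = 22 mb.
V ≈ 5.96 × 22^0.604 = 5.96 × 6.469 ≈ 38.554 kt.
38.554 × 1.151 ≈ 44.38 mph → 44.4 mph.

44.4 mph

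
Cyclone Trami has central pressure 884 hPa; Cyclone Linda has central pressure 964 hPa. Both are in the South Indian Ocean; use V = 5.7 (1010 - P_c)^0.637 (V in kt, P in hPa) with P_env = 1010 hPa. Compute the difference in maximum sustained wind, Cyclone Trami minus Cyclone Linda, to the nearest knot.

Cyclone Trami: ΔP = 126; V ≈ 5.7 × 126^0.637 ≈ 124.11 kt.
Cyclone Linda: ΔP = 46; V ≈ 5.7 × 46^0.637 ≈ 65.32 kt.
Difference ≈ 124.11 − 65.32 = 58.79 → 59 kt.

59 kt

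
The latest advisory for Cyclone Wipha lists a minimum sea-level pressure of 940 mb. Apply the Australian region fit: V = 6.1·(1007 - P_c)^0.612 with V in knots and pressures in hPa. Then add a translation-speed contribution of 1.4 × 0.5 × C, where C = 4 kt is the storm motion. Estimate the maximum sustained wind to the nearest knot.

ΔP = 1007 − 940 = 67 mb.
67^0.612 ≈ 13.109.
V ≈ 6.1 × 13.109 ≈ 80.0 kt.
Translation term: 1.4 × 0.5 × 4 = 2.8 kt.
Corrected V ≈ 82.8 kt → 83 kt.

83 kt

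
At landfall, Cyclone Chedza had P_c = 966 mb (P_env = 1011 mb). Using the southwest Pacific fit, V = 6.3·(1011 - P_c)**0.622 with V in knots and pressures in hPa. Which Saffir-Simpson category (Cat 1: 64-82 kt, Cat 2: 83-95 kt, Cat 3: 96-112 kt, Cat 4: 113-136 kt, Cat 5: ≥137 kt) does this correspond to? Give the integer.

1

ΔP = 1011 − 966 = 45 mb.
V ≈ 6.3 × 45^0.622 = 6.3 × 10.67 ≈ 67 kt.
67 kt falls in the Category 1 band.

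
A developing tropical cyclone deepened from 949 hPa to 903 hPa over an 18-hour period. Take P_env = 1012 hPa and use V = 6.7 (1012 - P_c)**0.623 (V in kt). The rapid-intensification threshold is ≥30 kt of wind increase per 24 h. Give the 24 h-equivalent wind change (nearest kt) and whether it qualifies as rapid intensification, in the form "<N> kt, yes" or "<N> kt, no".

V₁: ΔP = 63, V ≈ 6.7 × 63^0.623 ≈ 88.52 kt.
V₂: ΔP = 109, V ≈ 6.7 × 109^0.623 ≈ 124.56 kt.
ΔV over 18 h = 36.04 kt → 24 h equivalent = 36.04 × 24/18 ≈ 48.05 kt.
48 kt ≥ 30 kt ⇒ rapid intensification.

48 kt, yes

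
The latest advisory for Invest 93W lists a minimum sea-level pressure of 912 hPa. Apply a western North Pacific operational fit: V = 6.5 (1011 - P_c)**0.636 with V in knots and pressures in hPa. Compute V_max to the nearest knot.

121 kt

ΔP = 1011 − 912 = 99 hPa.
99^0.636 ≈ 18.588.
V ≈ 6.5 × 18.588 ≈ 120.8 kt.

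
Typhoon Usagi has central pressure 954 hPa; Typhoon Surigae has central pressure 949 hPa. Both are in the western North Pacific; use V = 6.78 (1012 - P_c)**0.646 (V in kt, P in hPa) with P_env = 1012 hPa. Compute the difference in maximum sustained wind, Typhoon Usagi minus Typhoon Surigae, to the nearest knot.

Typhoon Usagi: ΔP = 58; V ≈ 6.78 × 58^0.646 ≈ 93.41 kt.
Typhoon Surigae: ΔP = 63; V ≈ 6.78 × 63^0.646 ≈ 98.54 kt.
Difference ≈ 93.41 − 98.54 = -5.13 → -5 kt.

-5 kt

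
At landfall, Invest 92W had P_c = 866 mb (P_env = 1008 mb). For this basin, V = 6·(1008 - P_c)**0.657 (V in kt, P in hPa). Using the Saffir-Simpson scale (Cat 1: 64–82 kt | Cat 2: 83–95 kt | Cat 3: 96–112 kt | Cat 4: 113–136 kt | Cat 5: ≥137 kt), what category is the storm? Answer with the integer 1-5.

ΔP = 1008 − 866 = 142 mb.
V ≈ 6 × 142^0.657 = 6 × 25.94 ≈ 156 kt.
156 kt falls in the Category 5 band.

5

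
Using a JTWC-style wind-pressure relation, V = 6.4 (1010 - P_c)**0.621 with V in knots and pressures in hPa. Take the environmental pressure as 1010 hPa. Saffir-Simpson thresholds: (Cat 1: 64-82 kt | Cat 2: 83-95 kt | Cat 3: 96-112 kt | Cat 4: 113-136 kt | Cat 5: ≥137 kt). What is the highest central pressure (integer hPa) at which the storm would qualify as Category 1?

969 hPa

Category 1 begins at V = 64 kt.
Required ΔP = (64/6.4)^(1/0.621) = 10.000^1.610 ≈ 40.77 hPa.
P_c ≤ 1010 − 40.77 = 969.23, so the highest integer P_c is 969 hPa.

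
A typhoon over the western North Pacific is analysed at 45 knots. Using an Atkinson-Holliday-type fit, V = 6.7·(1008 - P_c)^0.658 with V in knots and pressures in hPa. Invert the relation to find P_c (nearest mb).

ΔP = (V / 6.7)^(1/0.658) = (45/6.7)^1.520.
45/6.7 = 6.716; 6.716^1.520 ≈ 18.07 mb.
P_c = 1008 − 18.07 = 989.93 ≈ 990 mb.

990 mb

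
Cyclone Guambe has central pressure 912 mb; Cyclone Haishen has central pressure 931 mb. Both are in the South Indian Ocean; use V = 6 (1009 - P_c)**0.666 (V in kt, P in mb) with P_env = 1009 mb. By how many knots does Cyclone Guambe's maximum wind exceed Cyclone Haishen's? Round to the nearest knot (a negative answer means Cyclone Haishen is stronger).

Cyclone Guambe: ΔP = 97; V ≈ 6 × 97^0.666 ≈ 126.28 kt.
Cyclone Haishen: ΔP = 78; V ≈ 6 × 78^0.666 ≈ 109.22 kt.
Difference ≈ 126.28 − 109.22 = 17.06 → 17 kt.

17 kt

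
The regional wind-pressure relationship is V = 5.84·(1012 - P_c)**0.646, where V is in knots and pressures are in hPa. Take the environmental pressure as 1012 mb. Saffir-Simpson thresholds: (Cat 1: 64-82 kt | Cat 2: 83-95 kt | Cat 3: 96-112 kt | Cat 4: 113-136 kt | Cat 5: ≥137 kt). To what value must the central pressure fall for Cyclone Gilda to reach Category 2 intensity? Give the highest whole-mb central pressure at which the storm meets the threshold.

951 mb

Category 2 begins at V = 83 kt.
Required ΔP = (83/5.84)^(1/0.646) = 14.212^1.548 ≈ 60.86 mb.
P_c ≤ 1012 − 60.86 = 951.14, so the highest integer P_c is 951 mb.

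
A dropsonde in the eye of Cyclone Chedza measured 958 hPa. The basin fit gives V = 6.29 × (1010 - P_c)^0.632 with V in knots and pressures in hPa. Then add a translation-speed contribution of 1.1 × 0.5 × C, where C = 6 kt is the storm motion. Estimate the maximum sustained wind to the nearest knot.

ΔP = 1010 − 958 = 52 hPa.
52^0.632 ≈ 12.148.
V ≈ 6.29 × 12.148 ≈ 76.4 kt.
Translation term: 1.1 × 0.5 × 6 = 3.3 kt.
Corrected V ≈ 79.7 kt → 80 kt.

80 kt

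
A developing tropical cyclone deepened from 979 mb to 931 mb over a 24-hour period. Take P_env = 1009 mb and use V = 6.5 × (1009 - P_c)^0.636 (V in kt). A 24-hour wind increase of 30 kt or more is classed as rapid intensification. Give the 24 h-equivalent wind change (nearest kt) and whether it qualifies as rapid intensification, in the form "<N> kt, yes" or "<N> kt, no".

47 kt, yes

V₁: ΔP = 30, V ≈ 6.5 × 30^0.636 ≈ 56.54 kt.
V₂: ΔP = 78, V ≈ 6.5 × 78^0.636 ≈ 103.82 kt.
ΔV over 24 h = 47.28 kt → 24 h equivalent = 47.28 × 24/24 ≈ 47.28 kt.
47 kt ≥ 30 kt ⇒ rapid intensification.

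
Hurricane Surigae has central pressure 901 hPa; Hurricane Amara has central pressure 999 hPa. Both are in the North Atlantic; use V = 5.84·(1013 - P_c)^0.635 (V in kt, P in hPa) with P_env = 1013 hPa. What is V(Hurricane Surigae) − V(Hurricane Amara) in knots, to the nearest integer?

Hurricane Surigae: ΔP = 112; V ≈ 5.84 × 112^0.635 ≈ 116.86 kt.
Hurricane Amara: ΔP = 14; V ≈ 5.84 × 14^0.635 ≈ 31.20 kt.
Difference ≈ 116.86 − 31.20 = 85.66 → 86 kt.

86 kt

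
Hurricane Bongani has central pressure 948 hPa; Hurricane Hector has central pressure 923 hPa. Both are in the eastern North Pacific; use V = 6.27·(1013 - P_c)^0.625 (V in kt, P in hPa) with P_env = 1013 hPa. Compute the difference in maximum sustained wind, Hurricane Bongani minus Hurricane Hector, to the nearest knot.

-19 kt

Hurricane Bongani: ΔP = 65; V ≈ 6.27 × 65^0.625 ≈ 85.18 kt.
Hurricane Hector: ΔP = 90; V ≈ 6.27 × 90^0.625 ≈ 104.39 kt.
Difference ≈ 85.18 − 104.39 = -19.21 → -19 kt.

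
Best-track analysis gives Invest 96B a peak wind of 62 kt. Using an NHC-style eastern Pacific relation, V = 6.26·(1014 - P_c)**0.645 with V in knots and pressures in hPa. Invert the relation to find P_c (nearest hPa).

ΔP = (V / 6.26)^(1/0.645) = (62/6.26)^1.550.
62/6.26 = 9.904; 9.904^1.550 ≈ 34.99 hPa.
P_c = 1014 − 34.99 = 979.01 ≈ 979 hPa.

979 hPa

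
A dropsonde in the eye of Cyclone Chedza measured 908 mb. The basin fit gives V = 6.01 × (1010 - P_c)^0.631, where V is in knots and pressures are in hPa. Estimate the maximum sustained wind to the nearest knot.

ΔP = 1010 − 908 = 102 mb.
102^0.631 ≈ 18.511.
V ≈ 6.01 × 18.511 ≈ 111.3 kt.

111 kt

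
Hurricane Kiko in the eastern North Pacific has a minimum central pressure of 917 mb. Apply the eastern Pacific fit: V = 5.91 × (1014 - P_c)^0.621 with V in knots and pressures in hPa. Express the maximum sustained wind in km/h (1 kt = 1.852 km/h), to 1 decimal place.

187.5 km/h

ΔP = 1014 − 917 = 97 mb.
V ≈ 5.91 × 97^0.621 = 5.91 × 17.131 ≈ 101.245 kt.
101.245 × 1.852 ≈ 187.51 km/h → 187.5 km/h.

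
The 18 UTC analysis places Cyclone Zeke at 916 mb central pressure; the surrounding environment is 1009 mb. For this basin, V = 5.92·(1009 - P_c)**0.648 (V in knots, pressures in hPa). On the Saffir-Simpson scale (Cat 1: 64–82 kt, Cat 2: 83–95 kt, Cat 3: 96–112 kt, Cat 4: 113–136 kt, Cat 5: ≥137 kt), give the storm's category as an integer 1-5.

ΔP = 1009 − 916 = 93 mb.
V ≈ 5.92 × 93^0.648 = 5.92 × 18.86 ≈ 112 kt.
112 kt falls in the Category 3 band.

3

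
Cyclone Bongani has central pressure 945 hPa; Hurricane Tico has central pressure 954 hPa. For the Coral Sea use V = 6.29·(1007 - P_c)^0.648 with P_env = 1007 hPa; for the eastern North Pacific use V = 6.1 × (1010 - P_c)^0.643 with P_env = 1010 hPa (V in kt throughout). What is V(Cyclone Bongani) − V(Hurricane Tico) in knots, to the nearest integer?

Cyclone Bongani: ΔP = 62; V ≈ 6.29 × 62^0.648 ≈ 91.23 kt.
Hurricane Tico: ΔP = 56; V ≈ 6.1 × 56^0.643 ≈ 81.17 kt.
Difference ≈ 91.23 − 81.17 = 10.06 → 10 kt.

10 kt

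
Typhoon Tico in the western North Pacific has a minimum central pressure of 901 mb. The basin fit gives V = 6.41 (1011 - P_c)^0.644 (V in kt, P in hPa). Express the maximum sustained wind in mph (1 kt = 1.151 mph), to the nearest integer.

ΔP = 1011 − 901 = 110 mb.
V ≈ 6.41 × 110^0.644 = 6.41 × 20.637 ≈ 132.286 kt.
132.286 × 1.151 ≈ 152.26 mph → 152 mph.

152 mph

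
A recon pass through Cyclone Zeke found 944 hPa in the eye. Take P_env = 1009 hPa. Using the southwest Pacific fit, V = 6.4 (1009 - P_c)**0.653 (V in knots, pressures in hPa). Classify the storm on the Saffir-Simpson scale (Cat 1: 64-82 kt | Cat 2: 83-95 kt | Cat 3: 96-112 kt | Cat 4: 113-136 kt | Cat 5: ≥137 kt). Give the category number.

3

ΔP = 1009 − 944 = 65 hPa.
V ≈ 6.4 × 65^0.653 = 6.4 × 15.27 ≈ 98 kt.
98 kt falls in the Category 3 band.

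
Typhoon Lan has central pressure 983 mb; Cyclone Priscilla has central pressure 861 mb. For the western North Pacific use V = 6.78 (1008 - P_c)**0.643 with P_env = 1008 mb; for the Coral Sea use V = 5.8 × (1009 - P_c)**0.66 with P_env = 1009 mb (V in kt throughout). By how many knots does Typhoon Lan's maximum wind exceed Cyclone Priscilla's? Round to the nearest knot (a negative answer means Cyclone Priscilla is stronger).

Typhoon Lan: ΔP = 25; V ≈ 6.78 × 25^0.643 ≈ 53.72 kt.
Cyclone Priscilla: ΔP = 148; V ≈ 5.8 × 148^0.66 ≈ 156.96 kt.
Difference ≈ 53.72 − 156.96 = -103.24 → -103 kt.

-103 kt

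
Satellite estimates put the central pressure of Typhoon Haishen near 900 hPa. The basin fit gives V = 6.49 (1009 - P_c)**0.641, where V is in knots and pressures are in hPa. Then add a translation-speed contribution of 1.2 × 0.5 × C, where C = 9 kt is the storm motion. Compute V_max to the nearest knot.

137 kt

ΔP = 1009 − 900 = 109 hPa.
109^0.641 ≈ 20.230.
V ≈ 6.49 × 20.230 ≈ 131.3 kt.
Translation term: 1.2 × 0.5 × 9 = 5.4 kt.
Corrected V ≈ 136.7 kt → 137 kt.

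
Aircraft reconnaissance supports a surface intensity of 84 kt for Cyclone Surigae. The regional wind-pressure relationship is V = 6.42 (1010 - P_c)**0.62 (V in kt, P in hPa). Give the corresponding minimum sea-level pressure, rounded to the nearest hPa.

947 hPa

ΔP = (V / 6.42)^(1/0.62) = (84/6.42)^1.613.
84/6.42 = 13.084; 13.084^1.613 ≈ 63.27 hPa.
P_c = 1010 − 63.27 = 946.73 ≈ 947 hPa.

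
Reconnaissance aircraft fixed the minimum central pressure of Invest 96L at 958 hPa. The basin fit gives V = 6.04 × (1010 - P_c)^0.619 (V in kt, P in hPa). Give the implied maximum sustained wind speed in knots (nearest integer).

ΔP = 1010 − 958 = 52 hPa.
52^0.619 ≈ 11.540.
V ≈ 6.04 × 11.540 ≈ 69.7 kt.

70 kt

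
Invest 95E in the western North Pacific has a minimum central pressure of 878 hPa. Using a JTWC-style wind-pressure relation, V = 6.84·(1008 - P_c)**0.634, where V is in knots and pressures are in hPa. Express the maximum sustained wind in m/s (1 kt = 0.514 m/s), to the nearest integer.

ΔP = 1008 − 878 = 130 hPa.
V ≈ 6.84 × 130^0.634 = 6.84 × 21.890 ≈ 149.726 kt.
149.726 × 0.514 ≈ 76.96 m/s → 77 m/s.

77 m/s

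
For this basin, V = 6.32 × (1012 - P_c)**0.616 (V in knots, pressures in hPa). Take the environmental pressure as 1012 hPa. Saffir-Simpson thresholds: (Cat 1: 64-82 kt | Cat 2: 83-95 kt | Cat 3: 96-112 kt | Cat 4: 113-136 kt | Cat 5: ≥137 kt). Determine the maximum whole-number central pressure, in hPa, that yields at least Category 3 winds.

Category 3 begins at V = 96 kt.
Required ΔP = (96/6.32)^(1/0.616) = 15.190^1.623 ≈ 82.81 hPa.
P_c ≤ 1012 − 82.81 = 929.19, so the highest integer P_c is 929 hPa.

929 hPa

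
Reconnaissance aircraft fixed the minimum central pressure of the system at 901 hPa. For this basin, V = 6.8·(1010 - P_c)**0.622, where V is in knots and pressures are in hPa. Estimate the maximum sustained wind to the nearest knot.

ΔP = 1010 − 901 = 109 hPa.
109^0.622 ≈ 18.505.
V ≈ 6.8 × 18.505 ≈ 125.8 kt.

126 kt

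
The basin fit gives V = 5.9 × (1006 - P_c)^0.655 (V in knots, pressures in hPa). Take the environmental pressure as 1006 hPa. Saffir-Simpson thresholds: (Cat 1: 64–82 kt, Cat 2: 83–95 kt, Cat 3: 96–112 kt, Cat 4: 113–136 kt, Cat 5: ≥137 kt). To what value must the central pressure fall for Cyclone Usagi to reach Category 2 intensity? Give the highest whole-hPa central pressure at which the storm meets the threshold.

Category 2 begins at V = 83 kt.
Required ΔP = (83/5.9)^(1/0.655) = 14.068^1.527 ≈ 56.63 hPa.
P_c ≤ 1006 − 56.63 = 949.37, so the highest integer P_c is 949 hPa.

949 hPa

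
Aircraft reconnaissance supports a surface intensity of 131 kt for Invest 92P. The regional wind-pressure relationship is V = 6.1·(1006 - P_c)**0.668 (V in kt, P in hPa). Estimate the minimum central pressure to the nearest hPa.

ΔP = (V / 6.1)^(1/0.668) = (131/6.1)^1.497.
131/6.1 = 21.475; 21.475^1.497 ≈ 98.61 hPa.
P_c = 1006 − 98.61 = 907.39 ≈ 907 hPa.

907 hPa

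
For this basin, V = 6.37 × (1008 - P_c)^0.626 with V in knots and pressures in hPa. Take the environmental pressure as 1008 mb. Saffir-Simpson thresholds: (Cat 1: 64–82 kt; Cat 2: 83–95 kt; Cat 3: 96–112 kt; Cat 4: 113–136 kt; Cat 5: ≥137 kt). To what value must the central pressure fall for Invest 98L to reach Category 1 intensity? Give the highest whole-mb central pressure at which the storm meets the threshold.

Category 1 begins at V = 64 kt.
Required ΔP = (64/6.37)^(1/0.626) = 10.047^1.597 ≈ 39.88 mb.
P_c ≤ 1008 − 39.88 = 968.12, so the highest integer P_c is 968 mb.

968 mb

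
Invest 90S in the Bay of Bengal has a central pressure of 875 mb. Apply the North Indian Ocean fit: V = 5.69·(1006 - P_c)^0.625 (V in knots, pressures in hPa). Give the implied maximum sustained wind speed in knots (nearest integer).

120 kt

ΔP = 1006 − 875 = 131 mb.
131^0.625 ≈ 21.052.
V ≈ 5.69 × 21.052 ≈ 119.8 kt.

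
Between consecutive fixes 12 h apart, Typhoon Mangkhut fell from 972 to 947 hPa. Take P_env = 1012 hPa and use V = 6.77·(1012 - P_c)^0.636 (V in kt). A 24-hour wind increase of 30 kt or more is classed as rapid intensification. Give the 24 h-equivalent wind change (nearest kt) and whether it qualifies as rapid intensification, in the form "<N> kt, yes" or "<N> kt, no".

51 kt, yes

V₁: ΔP = 40, V ≈ 6.77 × 40^0.636 ≈ 70.71 kt.
V₂: ΔP = 65, V ≈ 6.77 × 65^0.636 ≈ 96.29 kt.
ΔV over 12 h = 25.58 kt → 24 h equivalent = 25.58 × 24/12 ≈ 51.16 kt.
51 kt ≥ 30 kt ⇒ rapid intensification.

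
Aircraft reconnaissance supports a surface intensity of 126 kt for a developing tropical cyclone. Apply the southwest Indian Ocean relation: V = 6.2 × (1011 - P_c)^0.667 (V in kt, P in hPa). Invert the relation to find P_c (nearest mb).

920 mb

ΔP = (V / 6.2)^(1/0.667) = (126/6.2)^1.499.
126/6.2 = 20.323; 20.323^1.499 ≈ 91.41 mb.
P_c = 1011 − 91.41 = 919.59 ≈ 920 mb.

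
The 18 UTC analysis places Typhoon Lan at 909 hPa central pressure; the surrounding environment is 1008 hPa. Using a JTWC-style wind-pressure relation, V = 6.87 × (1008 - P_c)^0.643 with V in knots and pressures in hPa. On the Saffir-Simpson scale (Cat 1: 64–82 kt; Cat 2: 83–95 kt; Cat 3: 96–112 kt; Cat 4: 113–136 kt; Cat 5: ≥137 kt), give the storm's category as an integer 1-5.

4

ΔP = 1008 − 909 = 99 hPa.
V ≈ 6.87 × 99^0.643 = 6.87 × 19.20 ≈ 132 kt.
132 kt falls in the Category 4 band.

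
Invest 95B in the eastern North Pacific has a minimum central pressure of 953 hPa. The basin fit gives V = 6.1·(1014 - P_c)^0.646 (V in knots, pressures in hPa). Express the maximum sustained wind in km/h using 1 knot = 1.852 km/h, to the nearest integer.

ΔP = 1014 − 953 = 61 hPa.
V ≈ 6.1 × 61^0.646 = 6.1 × 14.234 ≈ 86.827 kt.
86.827 × 1.852 ≈ 160.80 km/h → 161 km/h.

161 km/h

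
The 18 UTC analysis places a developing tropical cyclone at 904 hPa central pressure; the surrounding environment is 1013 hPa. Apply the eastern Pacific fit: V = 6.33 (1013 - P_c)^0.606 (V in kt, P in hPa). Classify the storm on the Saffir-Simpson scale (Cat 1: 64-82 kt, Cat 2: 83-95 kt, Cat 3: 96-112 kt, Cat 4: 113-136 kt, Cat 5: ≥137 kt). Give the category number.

3

ΔP = 1013 − 904 = 109 hPa.
V ≈ 6.33 × 109^0.606 = 6.33 × 17.17 ≈ 109 kt.
109 kt falls in the Category 3 band.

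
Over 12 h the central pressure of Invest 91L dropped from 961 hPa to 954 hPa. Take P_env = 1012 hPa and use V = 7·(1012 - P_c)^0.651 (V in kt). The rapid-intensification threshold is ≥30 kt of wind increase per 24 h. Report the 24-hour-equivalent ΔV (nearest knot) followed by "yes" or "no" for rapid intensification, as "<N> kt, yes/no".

V₁: ΔP = 51, V ≈ 7 × 51^0.651 ≈ 90.52 kt.
V₂: ΔP = 58, V ≈ 7 × 58^0.651 ≈ 98.42 kt.
ΔV over 12 h = 7.90 kt → 24 h equivalent = 7.90 × 24/12 ≈ 15.80 kt.
16 kt < 30 kt ⇒ not rapid intensification.

16 kt, no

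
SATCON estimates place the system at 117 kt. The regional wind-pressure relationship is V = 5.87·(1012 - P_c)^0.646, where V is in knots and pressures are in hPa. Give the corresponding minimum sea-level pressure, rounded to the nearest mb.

909 mb

ΔP = (V / 5.87)^(1/0.646) = (117/5.87)^1.548.
117/5.87 = 19.932; 19.932^1.548 ≈ 102.73 mb.
P_c = 1012 − 102.73 = 909.27 ≈ 909 mb.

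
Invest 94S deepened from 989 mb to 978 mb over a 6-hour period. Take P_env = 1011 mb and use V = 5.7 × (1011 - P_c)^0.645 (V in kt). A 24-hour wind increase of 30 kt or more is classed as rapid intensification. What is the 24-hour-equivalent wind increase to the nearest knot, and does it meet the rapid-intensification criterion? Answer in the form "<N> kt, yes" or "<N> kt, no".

V₁: ΔP = 22, V ≈ 5.7 × 22^0.645 ≈ 41.85 kt.
V₂: ΔP = 33, V ≈ 5.7 × 33^0.645 ≈ 54.36 kt.
ΔV over 6 h = 12.51 kt → 24 h equivalent = 12.51 × 24/6 ≈ 50.04 kt.
50 kt ≥ 30 kt ⇒ rapid intensification.

50 kt, yes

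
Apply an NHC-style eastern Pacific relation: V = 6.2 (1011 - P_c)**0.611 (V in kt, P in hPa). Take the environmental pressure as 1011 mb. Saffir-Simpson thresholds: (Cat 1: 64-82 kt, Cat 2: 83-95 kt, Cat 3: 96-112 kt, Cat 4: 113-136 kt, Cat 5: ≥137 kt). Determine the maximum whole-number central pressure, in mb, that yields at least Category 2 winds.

Category 2 begins at V = 83 kt.
Required ΔP = (83/6.2)^(1/0.611) = 13.387^1.637 ≈ 69.82 mb.
P_c ≤ 1011 − 69.82 = 941.18, so the highest integer P_c is 941 mb.

941 mb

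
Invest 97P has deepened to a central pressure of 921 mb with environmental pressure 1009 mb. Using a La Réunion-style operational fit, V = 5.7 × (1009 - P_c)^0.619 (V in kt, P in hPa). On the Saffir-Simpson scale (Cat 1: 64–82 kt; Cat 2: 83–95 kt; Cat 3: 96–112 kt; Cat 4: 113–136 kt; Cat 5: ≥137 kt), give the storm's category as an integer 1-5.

2

ΔP = 1009 − 921 = 88 mb.
V ≈ 5.7 × 88^0.619 = 5.7 × 15.98 ≈ 91 kt.
91 kt falls in the Category 2 band.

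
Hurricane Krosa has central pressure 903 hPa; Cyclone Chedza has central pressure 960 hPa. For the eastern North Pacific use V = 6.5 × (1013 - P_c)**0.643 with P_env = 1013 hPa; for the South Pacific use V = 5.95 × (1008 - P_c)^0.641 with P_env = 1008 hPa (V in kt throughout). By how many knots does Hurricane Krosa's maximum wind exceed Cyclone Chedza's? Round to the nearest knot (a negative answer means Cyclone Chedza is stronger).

62 kt

Hurricane Krosa: ΔP = 110; V ≈ 6.5 × 110^0.643 ≈ 133.51 kt.
Cyclone Chedza: ΔP = 48; V ≈ 5.95 × 48^0.641 ≈ 71.15 kt.
Difference ≈ 133.51 − 71.15 = 62.36 → 62 kt.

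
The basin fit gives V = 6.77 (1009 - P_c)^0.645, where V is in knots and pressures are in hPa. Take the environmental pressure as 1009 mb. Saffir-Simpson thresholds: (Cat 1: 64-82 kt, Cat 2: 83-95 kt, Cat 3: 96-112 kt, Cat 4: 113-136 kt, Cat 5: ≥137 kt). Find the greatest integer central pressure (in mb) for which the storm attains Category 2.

Category 2 begins at V = 83 kt.
Required ΔP = (83/6.77)^(1/0.645) = 12.260^1.550 ≈ 48.71 mb.
P_c ≤ 1009 − 48.71 = 960.29, so the highest integer P_c is 960 mb.

960 mb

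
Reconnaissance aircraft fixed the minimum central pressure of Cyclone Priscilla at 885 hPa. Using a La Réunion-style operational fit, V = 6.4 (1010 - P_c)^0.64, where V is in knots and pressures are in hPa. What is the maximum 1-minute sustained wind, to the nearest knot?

ΔP = 1010 − 885 = 125 hPa.
125^0.64 ≈ 21.980.
V ≈ 6.4 × 21.980 ≈ 140.7 kt.

141 kt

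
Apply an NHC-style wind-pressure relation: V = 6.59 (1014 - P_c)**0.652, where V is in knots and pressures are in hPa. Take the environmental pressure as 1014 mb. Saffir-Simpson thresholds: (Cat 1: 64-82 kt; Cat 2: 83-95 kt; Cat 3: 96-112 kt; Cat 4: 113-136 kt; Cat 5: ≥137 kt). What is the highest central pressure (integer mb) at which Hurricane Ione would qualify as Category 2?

Category 2 begins at V = 83 kt.
Required ΔP = (83/6.59)^(1/0.652) = 12.595^1.534 ≈ 48.69 mb.
P_c ≤ 1014 − 48.69 = 965.31, so the highest integer P_c is 965 mb.

965 mb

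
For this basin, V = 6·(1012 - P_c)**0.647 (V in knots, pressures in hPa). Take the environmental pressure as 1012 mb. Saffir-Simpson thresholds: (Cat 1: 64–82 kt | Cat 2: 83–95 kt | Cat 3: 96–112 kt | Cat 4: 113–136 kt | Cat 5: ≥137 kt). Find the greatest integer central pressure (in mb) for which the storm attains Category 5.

886 mb

Category 5 begins at V = 137 kt.
Required ΔP = (137/6)^(1/0.647) = 22.833^1.546 ≈ 125.83 mb.
P_c ≤ 1012 − 125.83 = 886.17, so the highest integer P_c is 886 mb.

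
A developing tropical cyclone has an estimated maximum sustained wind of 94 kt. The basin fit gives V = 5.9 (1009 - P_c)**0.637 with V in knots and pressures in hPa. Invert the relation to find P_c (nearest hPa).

932 hPa

ΔP = (V / 5.9)^(1/0.637) = (94/5.9)^1.570.
94/5.9 = 15.932; 15.932^1.570 ≈ 77.16 hPa.
P_c = 1009 − 77.16 = 931.84 ≈ 932 hPa.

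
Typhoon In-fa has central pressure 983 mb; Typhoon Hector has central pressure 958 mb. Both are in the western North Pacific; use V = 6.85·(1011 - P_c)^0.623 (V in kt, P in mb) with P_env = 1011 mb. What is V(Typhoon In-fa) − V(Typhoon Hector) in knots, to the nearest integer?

-27 kt

Typhoon In-fa: ΔP = 28; V ≈ 6.85 × 28^0.623 ≈ 54.61 kt.
Typhoon Hector: ΔP = 53; V ≈ 6.85 × 53^0.623 ≈ 81.27 kt.
Difference ≈ 54.61 − 81.27 = -26.66 → -27 kt.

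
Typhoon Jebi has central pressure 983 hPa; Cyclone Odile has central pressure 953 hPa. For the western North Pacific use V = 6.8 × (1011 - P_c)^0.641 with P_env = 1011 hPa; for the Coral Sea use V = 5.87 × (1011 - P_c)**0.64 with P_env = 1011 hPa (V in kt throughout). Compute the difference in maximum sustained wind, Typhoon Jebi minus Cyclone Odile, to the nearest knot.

-21 kt

Typhoon Jebi: ΔP = 28; V ≈ 6.8 × 28^0.641 ≈ 57.56 kt.
Cyclone Odile: ΔP = 58; V ≈ 5.87 × 58^0.64 ≈ 78.93 kt.
Difference ≈ 57.56 − 78.93 = -21.37 → -21 kt.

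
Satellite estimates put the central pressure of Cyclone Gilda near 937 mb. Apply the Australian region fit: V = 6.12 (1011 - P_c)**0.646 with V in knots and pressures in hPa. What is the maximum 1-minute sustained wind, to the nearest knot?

ΔP = 1011 − 937 = 74 mb.
74^0.646 ≈ 16.126.
V ≈ 6.12 × 16.126 ≈ 98.7 kt.

99 kt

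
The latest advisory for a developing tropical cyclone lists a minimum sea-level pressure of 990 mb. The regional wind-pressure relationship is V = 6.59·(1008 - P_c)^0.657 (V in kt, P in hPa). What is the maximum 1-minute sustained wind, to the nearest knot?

ΔP = 1008 − 990 = 18 mb.
18^0.657 ≈ 6.679.
V ≈ 6.59 × 6.679 ≈ 44.0 kt.

44 kt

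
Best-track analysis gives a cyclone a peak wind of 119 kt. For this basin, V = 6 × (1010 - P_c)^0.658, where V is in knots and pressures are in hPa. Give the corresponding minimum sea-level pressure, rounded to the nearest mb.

916 mb

ΔP = (V / 6)^(1/0.658) = (119/6)^1.520.
119/6 = 19.833; 19.833^1.520 ≈ 93.70 mb.
P_c = 1010 − 93.70 = 916.30 ≈ 916 mb.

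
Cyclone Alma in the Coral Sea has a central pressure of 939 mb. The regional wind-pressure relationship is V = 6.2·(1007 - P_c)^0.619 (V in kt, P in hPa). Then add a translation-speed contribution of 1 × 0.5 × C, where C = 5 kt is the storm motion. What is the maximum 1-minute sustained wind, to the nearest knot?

ΔP = 1007 − 939 = 68 mb.
68^0.619 ≈ 13.625.
V ≈ 6.2 × 13.625 ≈ 84.5 kt.
Translation term: 1 × 0.5 × 5 = 2.5 kt.
Corrected V ≈ 87 kt → 87 kt.

87 kt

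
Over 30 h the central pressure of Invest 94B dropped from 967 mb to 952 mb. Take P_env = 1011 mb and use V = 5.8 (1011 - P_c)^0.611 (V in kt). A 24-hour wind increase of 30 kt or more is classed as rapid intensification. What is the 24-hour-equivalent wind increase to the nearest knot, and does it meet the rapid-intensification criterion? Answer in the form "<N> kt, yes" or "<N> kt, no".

V₁: ΔP = 44, V ≈ 5.8 × 44^0.611 ≈ 58.56 kt.
V₂: ΔP = 59, V ≈ 5.8 × 59^0.611 ≈ 70.05 kt.
ΔV over 30 h = 11.49 kt → 24 h equivalent = 11.49 × 24/30 ≈ 9.19 kt.
9 kt < 30 kt ⇒ not rapid intensification.

9 kt, no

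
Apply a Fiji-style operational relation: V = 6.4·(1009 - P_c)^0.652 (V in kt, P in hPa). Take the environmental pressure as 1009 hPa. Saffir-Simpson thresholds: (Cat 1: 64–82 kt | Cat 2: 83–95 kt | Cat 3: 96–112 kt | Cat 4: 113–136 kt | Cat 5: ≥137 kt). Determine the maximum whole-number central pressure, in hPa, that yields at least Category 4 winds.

927 hPa

Category 4 begins at V = 113 kt.
Required ΔP = (113/6.4)^(1/0.652) = 17.656^1.534 ≈ 81.74 hPa.
P_c ≤ 1009 − 81.74 = 927.26, so the highest integer P_c is 927 hPa.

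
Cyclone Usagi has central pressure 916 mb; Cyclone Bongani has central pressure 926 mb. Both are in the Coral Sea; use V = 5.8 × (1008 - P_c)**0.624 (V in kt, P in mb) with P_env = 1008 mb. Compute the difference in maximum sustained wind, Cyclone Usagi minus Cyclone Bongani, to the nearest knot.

Cyclone Usagi: ΔP = 92; V ≈ 5.8 × 92^0.624 ≈ 97.46 kt.
Cyclone Bongani: ΔP = 82; V ≈ 5.8 × 82^0.624 ≈ 90.71 kt.
Difference ≈ 97.46 − 90.71 = 6.75 → 7 kt.

7 kt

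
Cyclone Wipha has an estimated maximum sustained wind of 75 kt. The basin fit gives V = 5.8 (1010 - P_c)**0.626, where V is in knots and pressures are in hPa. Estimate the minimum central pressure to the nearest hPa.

950 hPa

ΔP = (V / 5.8)^(1/0.626) = (75/5.8)^1.597.
75/5.8 = 12.931; 12.931^1.597 ≈ 59.67 hPa.
P_c = 1010 − 59.67 = 950.33 ≈ 950 hPa.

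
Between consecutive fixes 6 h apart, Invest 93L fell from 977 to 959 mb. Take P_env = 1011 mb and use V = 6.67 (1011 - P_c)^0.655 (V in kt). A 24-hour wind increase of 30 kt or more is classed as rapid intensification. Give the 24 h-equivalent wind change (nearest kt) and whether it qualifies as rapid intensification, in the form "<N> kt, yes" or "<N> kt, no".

V₁: ΔP = 34, V ≈ 6.67 × 34^0.655 ≈ 67.18 kt.
V₂: ΔP = 52, V ≈ 6.67 × 52^0.655 ≈ 88.74 kt.
ΔV over 6 h = 21.56 kt → 24 h equivalent = 21.56 × 24/6 ≈ 86.24 kt.
86 kt ≥ 30 kt ⇒ rapid intensification.

86 kt, yes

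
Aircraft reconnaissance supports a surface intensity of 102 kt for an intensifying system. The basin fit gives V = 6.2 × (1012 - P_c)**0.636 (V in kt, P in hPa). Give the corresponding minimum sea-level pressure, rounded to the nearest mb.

ΔP = (V / 6.2)^(1/0.636) = (102/6.2)^1.572.
102/6.2 = 16.452; 16.452^1.572 ≈ 81.71 mb.
P_c = 1012 − 81.71 = 930.29 ≈ 930 mb.

930 mb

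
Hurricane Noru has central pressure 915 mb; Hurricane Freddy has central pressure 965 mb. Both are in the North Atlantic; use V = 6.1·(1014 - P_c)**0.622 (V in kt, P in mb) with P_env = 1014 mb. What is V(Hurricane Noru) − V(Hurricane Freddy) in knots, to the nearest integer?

38 kt

Hurricane Noru: ΔP = 99; V ≈ 6.1 × 99^0.622 ≈ 106.32 kt.
Hurricane Freddy: ΔP = 49; V ≈ 6.1 × 49^0.622 ≈ 68.65 kt.
Difference ≈ 106.32 − 68.65 = 37.67 → 38 kt.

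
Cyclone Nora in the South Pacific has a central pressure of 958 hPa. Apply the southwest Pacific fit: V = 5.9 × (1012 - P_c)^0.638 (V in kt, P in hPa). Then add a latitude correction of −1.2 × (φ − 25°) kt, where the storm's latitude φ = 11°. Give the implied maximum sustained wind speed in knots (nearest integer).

92 kt

ΔP = 1012 − 958 = 54 hPa.
54^0.638 ≈ 12.743.
V ≈ 5.9 × 12.743 ≈ 75.2 kt.
Latitude correction: −1.2 × (11 − 25) = 16.8 kt.
Corrected V ≈ 92 kt → 92 kt.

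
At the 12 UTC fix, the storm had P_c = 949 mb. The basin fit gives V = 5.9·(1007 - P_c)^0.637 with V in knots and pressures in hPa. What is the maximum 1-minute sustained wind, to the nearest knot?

78 kt

ΔP = 1007 − 949 = 58 mb.
58^0.637 ≈ 13.283.
V ≈ 5.9 × 13.283 ≈ 78.4 kt.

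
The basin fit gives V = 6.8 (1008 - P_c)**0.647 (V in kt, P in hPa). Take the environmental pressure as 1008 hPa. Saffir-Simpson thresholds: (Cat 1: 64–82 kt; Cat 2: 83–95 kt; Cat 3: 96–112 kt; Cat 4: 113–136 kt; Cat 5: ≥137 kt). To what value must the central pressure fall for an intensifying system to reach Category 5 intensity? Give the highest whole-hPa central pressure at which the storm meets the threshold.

904 hPa

Category 5 begins at V = 137 kt.
Required ΔP = (137/6.8)^(1/0.647) = 20.147^1.546 ≈ 103.70 hPa.
P_c ≤ 1008 − 103.70 = 904.30, so the highest integer P_c is 904 hPa.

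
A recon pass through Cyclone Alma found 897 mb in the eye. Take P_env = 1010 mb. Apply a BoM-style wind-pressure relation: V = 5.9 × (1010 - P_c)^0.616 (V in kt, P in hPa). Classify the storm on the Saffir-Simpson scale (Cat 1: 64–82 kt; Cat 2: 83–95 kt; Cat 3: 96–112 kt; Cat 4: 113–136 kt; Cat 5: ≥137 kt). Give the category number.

ΔP = 1010 − 897 = 113 mb.
V ≈ 5.9 × 113^0.616 = 5.9 × 18.39 ≈ 109 kt.
109 kt falls in the Category 3 band.

3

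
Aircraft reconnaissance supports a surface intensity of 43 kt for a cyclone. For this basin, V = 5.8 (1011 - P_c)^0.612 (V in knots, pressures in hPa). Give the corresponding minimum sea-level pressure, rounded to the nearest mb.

ΔP = (V / 5.8)^(1/0.612) = (43/5.8)^1.634.
43/5.8 = 7.414; 7.414^1.634 ≈ 26.40 mb.
P_c = 1011 − 26.40 = 984.60 ≈ 985 mb.

985 mb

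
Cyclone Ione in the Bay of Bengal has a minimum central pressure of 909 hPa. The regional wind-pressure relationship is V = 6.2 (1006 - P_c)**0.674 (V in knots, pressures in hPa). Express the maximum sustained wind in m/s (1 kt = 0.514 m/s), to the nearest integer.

70 m/s

ΔP = 1006 − 909 = 97 hPa.
V ≈ 6.2 × 97^0.674 = 6.2 × 21.832 ≈ 135.355 kt.
135.355 × 0.514 ≈ 69.57 m/s → 70 m/s.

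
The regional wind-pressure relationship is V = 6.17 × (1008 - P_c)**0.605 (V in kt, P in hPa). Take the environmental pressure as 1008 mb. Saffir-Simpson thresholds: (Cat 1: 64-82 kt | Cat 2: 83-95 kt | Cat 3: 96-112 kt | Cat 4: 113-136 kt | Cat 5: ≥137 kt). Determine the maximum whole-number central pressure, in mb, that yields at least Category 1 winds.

Category 1 begins at V = 64 kt.
Required ΔP = (64/6.17)^(1/0.605) = 10.373^1.653 ≈ 47.77 mb.
P_c ≤ 1008 − 47.77 = 960.23, so the highest integer P_c is 960 mb.

960 mb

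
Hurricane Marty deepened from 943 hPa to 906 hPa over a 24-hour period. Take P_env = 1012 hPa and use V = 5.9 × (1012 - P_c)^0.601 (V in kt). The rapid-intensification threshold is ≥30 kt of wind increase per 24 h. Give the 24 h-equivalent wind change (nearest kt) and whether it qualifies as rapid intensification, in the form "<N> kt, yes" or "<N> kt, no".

22 kt, no

V₁: ΔP = 69, V ≈ 5.9 × 69^0.601 ≈ 75.16 kt.
V₂: ΔP = 106, V ≈ 5.9 × 106^0.601 ≈ 97.29 kt.
ΔV over 24 h = 22.13 kt → 24 h equivalent = 22.13 × 24/24 ≈ 22.13 kt.
22 kt < 30 kt ⇒ not rapid intensification.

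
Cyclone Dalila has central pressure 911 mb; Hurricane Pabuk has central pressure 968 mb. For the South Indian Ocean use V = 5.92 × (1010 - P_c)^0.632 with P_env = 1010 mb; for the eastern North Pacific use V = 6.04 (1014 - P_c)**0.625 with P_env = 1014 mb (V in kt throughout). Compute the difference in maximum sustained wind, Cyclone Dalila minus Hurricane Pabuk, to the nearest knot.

Cyclone Dalila: ΔP = 99; V ≈ 5.92 × 99^0.632 ≈ 108.03 kt.
Hurricane Pabuk: ΔP = 46; V ≈ 6.04 × 46^0.625 ≈ 66.11 kt.
Difference ≈ 108.03 − 66.11 = 41.92 → 42 kt.

42 kt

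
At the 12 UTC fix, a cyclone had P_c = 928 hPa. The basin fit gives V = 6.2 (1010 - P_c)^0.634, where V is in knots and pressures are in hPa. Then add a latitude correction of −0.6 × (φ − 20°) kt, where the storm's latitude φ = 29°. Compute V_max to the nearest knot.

ΔP = 1010 − 928 = 82 hPa.
82^0.634 ≈ 16.344.
V ≈ 6.2 × 16.344 ≈ 101.3 kt.
Latitude correction: −0.6 × (29 − 20) = -5.4 kt.
Corrected V ≈ 95.9 kt → 96 kt.

96 kt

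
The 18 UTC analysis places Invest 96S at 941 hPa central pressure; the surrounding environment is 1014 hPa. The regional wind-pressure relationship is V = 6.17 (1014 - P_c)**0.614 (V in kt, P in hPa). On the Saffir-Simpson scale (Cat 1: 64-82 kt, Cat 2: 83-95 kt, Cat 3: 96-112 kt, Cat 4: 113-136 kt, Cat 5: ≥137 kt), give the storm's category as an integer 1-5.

ΔP = 1014 − 941 = 73 hPa.
V ≈ 6.17 × 73^0.614 = 6.17 × 13.93 ≈ 86 kt.
86 kt falls in the Category 2 band.

2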